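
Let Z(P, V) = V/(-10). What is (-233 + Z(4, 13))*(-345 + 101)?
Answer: 285846/5 ≈ 57169.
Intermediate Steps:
Z(P, V) = -V/10 (Z(P, V) = V*(-1/10) = -V/10)
(-233 + Z(4, 13))*(-345 + 101) = (-233 - 1/10*13)*(-345 + 101) = (-233 - 13/10)*(-244) = -2343/10*(-244) = 285846/5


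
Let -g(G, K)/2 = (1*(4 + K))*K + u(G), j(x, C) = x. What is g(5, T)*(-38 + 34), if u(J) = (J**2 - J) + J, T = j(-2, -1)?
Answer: 168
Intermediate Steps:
T = -2
u(J) = J**2
g(G, K) = -2*G**2 - 2*K*(4 + K) (g(G, K) = -2*((1*(4 + K))*K + G**2) = -2*((4 + K)*K + G**2) = -2*(K*(4 + K) + G**2) = -2*(G**2 + K*(4 + K)) = -2*G**2 - 2*K*(4 + K))
g(5, T)*(-38 + 34) = (-8*(-2) - 2*5**2 - 2*(-2)**2)*(-38 + 34) = (16 - 2*25 - 2*4)*(-4) = (16 - 50 - 8)*(-4) = -42*(-4) = 168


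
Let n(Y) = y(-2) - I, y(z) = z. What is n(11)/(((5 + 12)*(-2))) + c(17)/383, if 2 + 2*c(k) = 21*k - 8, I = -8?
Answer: 3601/13022 ≈ 0.27653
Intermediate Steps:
n(Y) = 6 (n(Y) = -2 - 1*(-8) = -2 + 8 = 6)
c(k) = -5 + 21*k/2 (c(k) = -1 + (21*k - 8)/2 = -1 + (-8 + 21*k)/2 = -1 + (-4 + 21*k/2) = -5 + 21*k/2)
n(11)/(((5 + 12)*(-2))) + c(17)/383 = 6/(((5 + 12)*(-2))) + (-5 + (21/2)*17)/383 = 6/((17*(-2))) + (-5 + 357/2)*(1/383) = 6/(-34) + (347/2)*(1/383) = 6*(-1/34) + 347/766 = -3/17 + 347/766 = 3601/13022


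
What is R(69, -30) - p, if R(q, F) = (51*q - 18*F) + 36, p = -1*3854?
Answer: 7949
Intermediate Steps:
p = -3854
R(q, F) = 36 - 18*F + 51*q (R(q, F) = (-18*F + 51*q) + 36 = 36 - 18*F + 51*q)
R(69, -30) - p = (36 - 18*(-30) + 51*69) - 1*(-3854) = (36 + 540 + 3519) + 3854 = 4095 + 3854 = 7949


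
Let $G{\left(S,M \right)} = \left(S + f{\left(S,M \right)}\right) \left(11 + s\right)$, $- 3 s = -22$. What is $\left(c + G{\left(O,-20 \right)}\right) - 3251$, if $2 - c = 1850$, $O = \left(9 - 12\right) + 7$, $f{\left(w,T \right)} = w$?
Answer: $- \frac{14857}{3} \approx -4952.3$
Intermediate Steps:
$s = \frac{22}{3}$ ($s = \left(- \frac{1}{3}\right) \left(-22\right) = \frac{22}{3} \approx 7.3333$)
$O = 4$ ($O = -3 + 7 = 4$)
$G{\left(S,M \right)} = \frac{110 S}{3}$ ($G{\left(S,M \right)} = \left(S + S\right) \left(11 + \frac{22}{3}\right) = 2 S \frac{55}{3} = \frac{110 S}{3}$)
$c = -1848$ ($c = 2 - 1850 = -1848$)
$\left(c + G{\left(O,-20 \right)}\right) - 3251 = \left(-1848 + \frac{110}{3} \cdot 4\right) - 3251 = \left(-1848 + \frac{440}{3}\right) - 3251 = - \frac{5104}{3} - 3251 = - \frac{14857}{3}$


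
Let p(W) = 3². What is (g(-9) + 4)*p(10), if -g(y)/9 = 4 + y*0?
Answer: -288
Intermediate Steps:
p(W) = 9
g(y) = -36 (g(y) = -9*(4 + y*0) = -9*(4 + 0) = -9*4 = -36)
(g(-9) + 4)*p(10) = (-36 + 4)*9 = -32*9 = -288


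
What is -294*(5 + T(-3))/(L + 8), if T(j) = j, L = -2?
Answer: -98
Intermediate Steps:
-294*(5 + T(-3))/(L + 8) = -294*(5 - 3)/(-2 + 8) = -588/6 = -294*⅓ = -98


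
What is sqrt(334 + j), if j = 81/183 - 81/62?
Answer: sqrt(4765021222)/3782 ≈ 18.252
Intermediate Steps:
j = -3267/3782 (j = 81*(1/183) - 81*1/62 = 27/61 - 81/62 = -3267/3782 ≈ -0.86383)
sqrt(334 + j) = sqrt(334 - 3267/3782) = sqrt(1259921/3782) = sqrt(4765021222)/3782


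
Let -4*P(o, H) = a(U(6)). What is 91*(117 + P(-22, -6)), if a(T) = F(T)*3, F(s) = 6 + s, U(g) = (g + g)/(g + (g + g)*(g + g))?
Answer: 255801/25 ≈ 10232.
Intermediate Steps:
U(g) = 2*g/(g + 4*g**2) (U(g) = (2*g)/(g + (2*g)*(2*g)) = (2*g)/(g + 4*g**2) = 2*g/(g + 4*g**2))
a(T) = 18 + 3*T (a(T) = (6 + T)*3 = 18 + 3*T)
P(o, H) = -114/25 (P(o, H) = -(18 + 3*(2/(1 + 4*6)))/4 = -(18 + 3*(2/(1 + 24)))/4 = -(18 + 3*(2/25))/4 = -(18 + 6/25)/4 = -1/4*456/25 = -114/25)
91*(117 + P(-22, -6)) = 91*(117 - 114/25) = 91*(2811/25) = 255801/25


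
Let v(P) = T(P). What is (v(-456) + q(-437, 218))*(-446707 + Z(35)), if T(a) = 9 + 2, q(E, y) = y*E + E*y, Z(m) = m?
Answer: 85100396112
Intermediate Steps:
q(E, y) = 2*E*y (q(E, y) = E*y + E*y = 2*E*y)
T(a) = 11
v(P) = 11
(v(-456) + q(-437, 218))*(-446707 + Z(35)) = (11 + 2*(-437)*218)*(-446707 + 35) = (11 - 190532)*(-446672) = -190521*(-446672) = 85100396112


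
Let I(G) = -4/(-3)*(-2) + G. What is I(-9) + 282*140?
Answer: 118405/3 ≈ 39468.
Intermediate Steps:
I(G) = -8/3 + G (I(G) = -4*(-⅓)*(-2) + G = (4/3)*(-2) + G = -8/3 + G)
I(-9) + 282*140 = (-8/3 - 9) + 282*140 = -35/3 + 39480 = 118405/3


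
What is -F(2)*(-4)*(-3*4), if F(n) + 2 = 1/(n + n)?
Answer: 84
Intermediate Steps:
F(n) = -2 + 1/(2*n) (F(n) = -2 + 1/(n + n) = -2 + 1/(2*n))
-F(2)*(-4)*(-3*4) = -(-2 + (½)/2)*(-4)*(-3*4) = -(-2 + (½)*(½))*(-4)*(-12) = -(-2 + ¼)*(-4)*(-12) = -(-7/4*(-4))*(-12) = -7*(-12) = -1*(-84) = 84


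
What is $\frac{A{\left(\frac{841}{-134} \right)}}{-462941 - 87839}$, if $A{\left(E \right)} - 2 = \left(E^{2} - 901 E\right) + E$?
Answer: $- \frac{102167793}{9889805680} \approx -0.010331$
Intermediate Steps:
$A{\left(E \right)} = 2 + E^{2} - 900 E$ ($A{\left(E \right)} = 2 + \left(\left(E^{2} - 901 E\right) + E\right) = 2 + \left(E^{2} - 900 E\right) = 2 + E^{2} - 900 E$)
$\frac{A{\left(\frac{841}{-134} \right)}}{-462941 - 87839} = \frac{2 + \left(\frac{841}{-134}\right)^{2} - 900 \frac{841}{-134}}{-462941 - 87839} = \frac{2 + \left(841 \left(- \frac{1}{134}\right)\right)^{2} - 900 \cdot 841 \left(- \frac{1}{134}\right)}{-550780} = \left(2 + \left(- \frac{841}{134}\right)^{2} - - \frac{378450}{67}\right) \left(- \frac{1}{550780}\right) = \left(2 + \frac{707281}{17956} + \frac{378450}{67}\right) \left(- \frac{1}{550780}\right) = \frac{102167793}{17956} \left(- \frac{1}{550780}\right) = - \frac{102167793}{9889805680}$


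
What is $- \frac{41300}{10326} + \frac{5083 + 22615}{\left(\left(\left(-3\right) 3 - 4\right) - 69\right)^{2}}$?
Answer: $\frac{2077087}{17358006} \approx 0.11966$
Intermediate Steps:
$- \frac{41300}{10326} + \frac{5083 + 22615}{\left(\left(\left(-3\right) 3 - 4\right) - 69\right)^{2}} = \left(-41300\right) \frac{1}{10326} + \frac{27698}{\left(\left(-9 - 4\right) - 69\right)^{2}} = - \frac{20650}{5163} + \frac{27698}{\left(-13 - 69\right)^{2}} = - \frac{20650}{5163} + \frac{27698}{\left(-82\right)^{2}} = - \frac{20650}{5163} + \frac{27698}{6724} = - \frac{20650}{5163} + 27698 \cdot \frac{1}{6724} = - \frac{20650}{5163} + \frac{13849}{3362} = \frac{2077087}{17358006}$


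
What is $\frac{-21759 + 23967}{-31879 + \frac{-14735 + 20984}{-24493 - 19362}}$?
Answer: $- \frac{48415920}{699029897} \approx -0.069262$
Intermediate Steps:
$\frac{-21759 + 23967}{-31879 + \frac{-14735 + 20984}{-24493 - 19362}} = \frac{2208}{-31879 + \frac{6249}{-43855}} = \frac{2208}{-31879 + 6249 \left(- \frac{1}{43855}\right)} = \frac{2208}{-31879 - \frac{6249}{43855}} = \frac{2208}{- \frac{1398059794}{43855}} = 2208 \left(- \frac{43855}{1398059794}\right) = - \frac{48415920}{699029897}$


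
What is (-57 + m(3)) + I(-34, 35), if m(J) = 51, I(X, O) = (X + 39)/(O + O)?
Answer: -83/14 ≈ -5.9286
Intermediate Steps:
I(X, O) = (39 + X)/(2*O) (I(X, O) = (39 + X)/((2*O)) = (39 + X)*(1/(2*O)) = (39 + X)/(2*O))
(-57 + m(3)) + I(-34, 35) = (-57 + 51) + (½)*(39 - 34)/35 = -6 + (½)*(1/35)*5 = -6 + 1/14 = -83/14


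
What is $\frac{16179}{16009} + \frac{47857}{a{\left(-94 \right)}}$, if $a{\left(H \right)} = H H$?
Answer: $\frac{909100357}{141455524} \approx 6.4268$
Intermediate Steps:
$a{\left(H \right)} = H^{2}$
$\frac{16179}{16009} + \frac{47857}{a{\left(-94 \right)}} = \frac{16179}{16009} + \frac{47857}{\left(-94\right)^{2}} = 16179 \cdot \frac{1}{16009} + \frac{47857}{8836} = \frac{16179}{16009} + 47857 \cdot \frac{1}{8836} = \frac{16179}{16009} + \frac{47857}{8836} = \frac{909100357}{141455524}$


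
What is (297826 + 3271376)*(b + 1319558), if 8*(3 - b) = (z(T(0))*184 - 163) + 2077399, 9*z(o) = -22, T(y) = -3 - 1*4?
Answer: 3783221068081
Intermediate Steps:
T(y) = -7 (T(y) = -3 - 4 = -7)
z(o) = -22/9 (z(o) = (⅑)*(-22) = -22/9)
b = -4672715/18 (b = 3 - ((-22/9*184 - 163) + 2077399)/8 = 3 - ((-4048/9 - 163) + 2077399)/8 = 3 - (-5515/9 + 2077399)/8 = 3 - ⅛*18691076/9 = 3 - 4672769/18 = -4672715/18 ≈ -2.5960e+5)
(297826 + 3271376)*(b + 1319558) = (297826 + 3271376)*(-4672715/18 + 1319558) = 3569202*(19079329/18) = 3783221068081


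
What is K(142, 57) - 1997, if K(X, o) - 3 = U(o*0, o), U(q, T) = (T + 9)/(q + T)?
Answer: -37864/19 ≈ -1992.8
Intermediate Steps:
U(q, T) = (9 + T)/(T + q)
K(X, o) = 3 + (9 + o)/o (K(X, o) = 3 + (9 + o)/(o + o*0) = 3 + (9 + o)/(o + 0) = 3 + (9 + o)/o)
K(142, 57) - 1997 = (4 + 9/57) - 1997 = (4 + 9*(1/57)) - 1997 = (4 + 3/19) - 1997 = 79/19 - 1997 = -37864/19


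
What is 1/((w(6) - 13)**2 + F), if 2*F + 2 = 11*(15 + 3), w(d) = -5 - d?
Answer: 1/674 ≈ 0.0014837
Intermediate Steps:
F = 98 (F = -1 + (11*(15 + 3))/2 = -1 + (11*18)/2 = -1 + (1/2)*198 = -1 + 99 = 98)
1/((w(6) - 13)**2 + F) = 1/(((-5 - 1*6) - 13)**2 + 98) = 1/(((-5 - 6) - 13)**2 + 98) = 1/((-11 - 13)**2 + 98) = 1/((-24)**2 + 98) = 1/(576 + 98) = 1/674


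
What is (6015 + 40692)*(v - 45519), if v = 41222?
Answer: -200699979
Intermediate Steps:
(6015 + 40692)*(v - 45519) = (6015 + 40692)*(41222 - 45519) = 46707*(-4297) = -200699979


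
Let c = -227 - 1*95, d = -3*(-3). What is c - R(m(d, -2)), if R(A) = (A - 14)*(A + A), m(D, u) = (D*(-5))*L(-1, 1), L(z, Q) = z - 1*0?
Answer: -3112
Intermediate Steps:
L(z, Q) = z (L(z, Q) = z + 0 = z)
d = 9
c = -322 (c = -227 - 95 = -322)
m(D, u) = 5*D (m(D, u) = (D*(-5))*(-1) = -5*D*(-1) = 5*D)
R(A) = 2*A*(-14 + A) (R(A) = (-14 + A)*(2*A) = 2*A*(-14 + A))
c - R(m(d, -2)) = -322 - 2*5*9*(-14 + 5*9) = -322 - 2*45*(-14 + 45) = -322 - 2*45*31 = -322 - 1*2790 = -322 - 2790 = -3112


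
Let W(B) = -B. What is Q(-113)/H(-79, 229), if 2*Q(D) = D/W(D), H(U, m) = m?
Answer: -1/458 ≈ -0.0021834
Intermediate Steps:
Q(D) = -½ (Q(D) = (D/((-D)))/2 = (D*(-1/D))/2 = (½)*(-1) = -½)
Q(-113)/H(-79, 229) = -½/229 = -½*1/229 = -1/458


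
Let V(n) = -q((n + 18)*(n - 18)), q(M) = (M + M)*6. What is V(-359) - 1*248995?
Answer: -1791679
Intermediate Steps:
q(M) = 12*M (q(M) = (2*M)*6 = 12*M)
V(n) = -12*(-18 + n)*(18 + n) (V(n) = -12*(n + 18)*(n - 18) = -12*(18 + n)*(-18 + n) = -12*(-18 + n)*(18 + n))
V(-359) - 1*248995 = (3888 - 12*(-359)**2) - 1*248995 = (3888 - 12*128881) - 248995 = (3888 - 1546572) - 248995 = -1542684 - 248995 = -1791679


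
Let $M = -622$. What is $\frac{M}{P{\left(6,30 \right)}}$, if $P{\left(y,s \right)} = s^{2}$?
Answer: $- \frac{311}{450} \approx -0.69111$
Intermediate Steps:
$\frac{M}{P{\left(6,30 \right)}} = - \frac{622}{30^{2}} = - \frac{622}{900} = \left(-622\right) \frac{1}{900} = - \frac{311}{450}$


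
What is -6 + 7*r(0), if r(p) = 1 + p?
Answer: 1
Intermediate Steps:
-6 + 7*r(0) = -6 + 7*(1 + 0) = -6 + 7*1 = -6 + 7 = 1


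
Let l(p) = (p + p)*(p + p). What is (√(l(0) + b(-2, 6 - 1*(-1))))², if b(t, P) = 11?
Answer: 11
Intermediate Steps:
l(p) = 4*p² (l(p) = (2*p)*(2*p) = 4*p²)
(√(l(0) + b(-2, 6 - 1*(-1))))² = (√(4*0² + 11))² = (√(4*0 + 11))² = (√(0 + 11))² = (√11)² = 11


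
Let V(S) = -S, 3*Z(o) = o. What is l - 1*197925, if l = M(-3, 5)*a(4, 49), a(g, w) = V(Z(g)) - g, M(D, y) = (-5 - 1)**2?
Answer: -198117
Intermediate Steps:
Z(o) = o/3
M(D, y) = 36 (M(D, y) = (-6)**2 = 36)
a(g, w) = -4*g/3 (a(g, w) = -g/3 - g = -4*g/3)
l = -192 (l = 36*(-4/3*4) = 36*(-16/3) = -192)
l - 1*197925 = -192 - 1*197925 = -192 - 197925 = -198117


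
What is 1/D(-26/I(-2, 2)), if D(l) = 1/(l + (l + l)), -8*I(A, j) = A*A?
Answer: 156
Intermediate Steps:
I(A, j) = -A²/8 (I(A, j) = -A*A/8 = -A²/8)
D(l) = 1/(3*l) (D(l) = 1/(l + 2*l) = 1/(3*l))
1/D(-26/I(-2, 2)) = 1/(1/(3*((-26/((-⅛*(-2)²)))))) = 1/(1/(3*((-26/((-⅛*4)))))) = 1/(1/(3*((-26/(-½))))) = 1/(1/(3*((-26*(-2))))) = 1/((⅓)/52) = 1/((⅓)*(1/52)) = 1/(1/156) = 156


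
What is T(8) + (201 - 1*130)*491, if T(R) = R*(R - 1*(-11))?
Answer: 35013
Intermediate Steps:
T(R) = R*(11 + R) (T(R) = R*(R + 11) = R*(11 + R))
T(8) + (201 - 1*130)*491 = 8*(11 + 8) + (201 - 1*130)*491 = 8*19 + (201 - 130)*491 = 152 + 71*491 = 152 + 34861 = 35013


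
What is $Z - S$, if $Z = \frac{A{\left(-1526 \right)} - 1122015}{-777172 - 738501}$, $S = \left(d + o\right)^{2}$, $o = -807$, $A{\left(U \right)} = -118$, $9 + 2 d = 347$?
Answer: $- \frac{616944478479}{1515673} \approx -4.0704 \cdot 10^{5}$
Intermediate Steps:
$d = 169$ ($d = - \frac{9}{2} + \frac{1}{2} \cdot 347 = - \frac{9}{2} + \frac{347}{2} = 169$)
$S = 407044$ ($S = \left(169 - 807\right)^{2} = \left(-638\right)^{2} = 407044$)
$Z = \frac{1122133}{1515673}$ ($Z = \frac{-118 - 1122015}{-777172 - 738501} = - \frac{1122133}{-1515673} = \left(-1122133\right) \left(- \frac{1}{1515673}\right) = \frac{1122133}{1515673} \approx 0.74035$)
$Z - S = \frac{1122133}{1515673} - 407044 = - \frac{616944478479}{1515673}$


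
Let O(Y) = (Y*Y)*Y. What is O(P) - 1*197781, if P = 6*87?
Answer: 142038867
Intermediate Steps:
P = 522
O(Y) = Y³ (O(Y) = Y²*Y = Y³)
O(P) - 1*197781 = 522³ - 1*197781 = 142236648 - 197781 = 142038867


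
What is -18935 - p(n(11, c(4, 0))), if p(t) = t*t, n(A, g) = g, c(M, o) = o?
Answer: -18935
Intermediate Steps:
p(t) = t²
-18935 - p(n(11, c(4, 0))) = -18935 - 1*0² = -18935 - 1*0 = -18935 + 0 = -18935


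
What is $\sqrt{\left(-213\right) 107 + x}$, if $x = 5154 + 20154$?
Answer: $\sqrt{2517} \approx 50.17$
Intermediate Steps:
$x = 25308$
$\sqrt{\left(-213\right) 107 + x} = \sqrt{\left(-213\right) 107 + 25308} = \sqrt{-22791 + 25308} = \sqrt{2517}$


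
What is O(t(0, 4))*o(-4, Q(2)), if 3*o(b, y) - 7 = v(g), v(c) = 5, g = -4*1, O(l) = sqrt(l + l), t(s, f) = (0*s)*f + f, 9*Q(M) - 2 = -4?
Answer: 8*sqrt(2) ≈ 11.314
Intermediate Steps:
Q(M) = -2/9 (Q(M) = 2/9 + (1/9)*(-4) = 2/9 - 4/9 = -2/9)
t(s, f) = f (t(s, f) = 0*f + f = 0 + f = f)
O(l) = sqrt(2)*sqrt(l) (O(l) = sqrt(2*l) = sqrt(2)*sqrt(l))
g = -4
o(b, y) = 4 (o(b, y) = 7/3 + (1/3)*5 = 7/3 + 5/3 = 4)
O(t(0, 4))*o(-4, Q(2)) = (sqrt(2)*sqrt(4))*4 = (sqrt(2)*2)*4 = (2*sqrt(2))*4 = 8*sqrt(2)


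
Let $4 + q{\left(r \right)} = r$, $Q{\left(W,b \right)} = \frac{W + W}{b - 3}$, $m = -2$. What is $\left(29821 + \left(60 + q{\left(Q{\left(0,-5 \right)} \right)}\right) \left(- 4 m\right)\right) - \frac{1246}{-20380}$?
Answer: $\frac{308441733}{10190} \approx 30269.0$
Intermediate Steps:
$Q{\left(W,b \right)} = \frac{2 W}{-3 + b}$
$q{\left(r \right)} = -4 + r$
$\left(29821 + \left(60 + q{\left(Q{\left(0,-5 \right)} \right)}\right) \left(- 4 m\right)\right) - \frac{1246}{-20380} = \left(29821 + \left(60 - \left(4 + \frac{0}{-3 - 5}\right)\right) \left(\left(-4\right) \left(-2\right)\right)\right) - \frac{1246}{-20380} = \left(29821 + \left(60 - \left(4 + \frac{0}{-8}\right)\right) 8\right) - - \frac{623}{10190} = \left(29821 + \left(60 - \left(4 + 0 \left(- \frac{1}{8}\right)\right)\right) 8\right) + \frac{623}{10190} = \left(29821 + \left(60 + \left(-4 + 0\right)\right) 8\right) + \frac{623}{10190} = \left(29821 + \left(60 - 4\right) 8\right) + \frac{623}{10190} = \left(29821 + 56 \cdot 8\right) + \frac{623}{10190} = \left(29821 + 448\right) + \frac{623}{10190} = 30269 + \frac{623}{10190} = \frac{308441733}{10190}$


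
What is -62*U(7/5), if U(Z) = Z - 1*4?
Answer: 806/5 ≈ 161.20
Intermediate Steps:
U(Z) = -4 + Z (U(Z) = Z - 4 = -4 + Z)
-62*U(7/5) = -62*(-4 + 7/5) = -62*(-13/5) = 806/5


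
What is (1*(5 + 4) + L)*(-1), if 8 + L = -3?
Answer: 2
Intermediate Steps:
L = -11 (L = -8 - 3 = -11)
(1*(5 + 4) + L)*(-1) = (1*(5 + 4) - 11)*(-1) = (1*9 - 11)*(-1) = (9 - 11)*(-1) = -2*(-1) = 2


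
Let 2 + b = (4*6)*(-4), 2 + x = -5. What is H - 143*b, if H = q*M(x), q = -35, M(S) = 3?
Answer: 13909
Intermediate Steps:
x = -7 (x = -2 - 5 = -7)
H = -105 (H = -35*3 = -105)
b = -98 (b = -2 + (4*6)*(-4) = -2 + 24*(-4) = -2 - 96 = -98)
H - 143*b = -105 - 143*(-98) = -105 + 14014 = 13909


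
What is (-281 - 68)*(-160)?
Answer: 55840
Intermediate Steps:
(-281 - 68)*(-160) = -349*(-160) = 55840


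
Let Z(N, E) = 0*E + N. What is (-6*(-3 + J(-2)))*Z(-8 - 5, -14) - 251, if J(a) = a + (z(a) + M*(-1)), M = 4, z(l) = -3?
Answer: -1187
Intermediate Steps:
Z(N, E) = N (Z(N, E) = 0 + N = N)
J(a) = -7 + a (J(a) = a + (-3 + 4*(-1)) = a + (-3 - 4) = a - 7 = -7 + a)
(-6*(-3 + J(-2)))*Z(-8 - 5, -14) - 251 = (-6*(-3 + (-7 - 2)))*(-8 - 5) - 251 = -6*(-3 - 9)*(-13) - 251 = -6*(-12)*(-13) - 251 = 72*(-13) - 251 = -936 - 251 = -1187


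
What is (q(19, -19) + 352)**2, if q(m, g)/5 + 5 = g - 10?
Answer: 33124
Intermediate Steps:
q(m, g) = -75 + 5*g (q(m, g) = -25 + 5*(g - 10) = -25 + 5*(-10 + g) = -25 + (-50 + 5*g) = -75 + 5*g)
(q(19, -19) + 352)**2 = ((-75 + 5*(-19)) + 352)**2 = ((-75 - 95) + 352)**2 = (-170 + 352)**2 = 182**2 = 33124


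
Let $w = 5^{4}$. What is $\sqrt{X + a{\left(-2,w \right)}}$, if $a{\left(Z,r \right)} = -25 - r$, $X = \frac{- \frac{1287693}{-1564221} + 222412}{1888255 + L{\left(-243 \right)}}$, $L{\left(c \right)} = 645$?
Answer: $\frac{i \sqrt{6303856598479771113945955}}{98488568230} \approx 25.493 i$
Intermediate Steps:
$X = \frac{23193520583}{196977136460}$ ($X = \frac{- \frac{1287693}{-1564221} + 222412}{1888255 + 645} = \frac{\left(-1287693\right) \left(- \frac{1}{1564221}\right) + 222412}{1888900} = \left(\frac{429231}{521407} + 222412\right) \frac{1}{1888900} = \frac{115967602915}{521407} \cdot \frac{1}{1888900} = \frac{23193520583}{196977136460} \approx 0.11775$)
$w = 625$
$\sqrt{X + a{\left(-2,w \right)}} = \sqrt{\frac{23193520583}{196977136460} - 650} = \sqrt{- \frac{128011945178417}{196977136460}} = \frac{i \sqrt{6303856598479771113945955}}{98488568230}$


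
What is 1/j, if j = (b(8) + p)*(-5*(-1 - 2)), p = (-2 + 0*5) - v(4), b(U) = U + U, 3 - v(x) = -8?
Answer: 1/45 ≈ 0.022222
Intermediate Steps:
v(x) = 11 (v(x) = 3 - 1*(-8) = 3 + 8 = 11)
b(U) = 2*U
p = -13 (p = (-2 + 0*5) - 1*11 = (-2 + 0) - 11 = -2 - 11 = -13)
j = 45 (j = (2*8 - 13)*(-5*(-1 - 2)) = (16 - 13)*(-5*(-3)) = 3*15 = 45)
1/j = 1/45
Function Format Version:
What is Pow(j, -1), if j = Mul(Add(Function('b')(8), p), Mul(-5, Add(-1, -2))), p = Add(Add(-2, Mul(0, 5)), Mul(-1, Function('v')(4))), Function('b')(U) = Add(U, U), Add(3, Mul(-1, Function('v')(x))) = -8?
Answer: Rational(1, 45) ≈ 0.022222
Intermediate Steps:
Function('v')(x) = 11 (Function('v')(x) = Add(3, Mul(-1, -8)) = Add(3, 8) = 11)
Function('b')(U) = Mul(2, U)
p = -13 (p = Add(Add(-2, Mul(0, 5)), Mul(-1, 11)) = Add(Add(-2, 0), -11) = Add(-2, -11) = -13)
j = 45 (j = Mul(Add(Mul(2, 8), -13), Mul(-5, Add(-1, -2))) = Mul(Add(16, -13), Mul(-5, -3)) = Mul(3, 15) = 45)
Pow(j, -1) = Pow(45, -1) = Rational(1, 45)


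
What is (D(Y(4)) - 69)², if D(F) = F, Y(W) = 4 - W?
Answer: 4761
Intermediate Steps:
(D(Y(4)) - 69)² = ((4 - 1*4) - 69)² = ((4 - 4) - 69)² = (0 - 69)² = (-69)² = 4761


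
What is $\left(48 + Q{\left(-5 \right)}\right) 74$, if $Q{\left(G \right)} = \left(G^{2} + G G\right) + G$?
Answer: $6882$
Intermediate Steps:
$Q{\left(G \right)} = G + 2 G^{2}$ ($Q{\left(G \right)} = \left(G^{2} + G^{2}\right) + G = 2 G^{2} + G = G + 2 G^{2}$)
$\left(48 + Q{\left(-5 \right)}\right) 74 = \left(48 - 5 \left(1 + 2 \left(-5\right)\right)\right) 74 = \left(48 - 5 \left(1 - 10\right)\right) 74 = \left(48 - -45\right) 74 = \left(48 + 45\right) 74 = 93 \cdot 74 = 6882$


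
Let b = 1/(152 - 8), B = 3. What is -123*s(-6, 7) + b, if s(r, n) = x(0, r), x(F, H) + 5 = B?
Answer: 35425/144 ≈ 246.01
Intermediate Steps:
x(F, H) = -2 (x(F, H) = -5 + 3 = -2)
s(r, n) = -2
b = 1/144 ≈ 0.0069444
-123*s(-6, 7) + b = -123*(-2) + 1/144 = 246 + 1/144 = 35425/144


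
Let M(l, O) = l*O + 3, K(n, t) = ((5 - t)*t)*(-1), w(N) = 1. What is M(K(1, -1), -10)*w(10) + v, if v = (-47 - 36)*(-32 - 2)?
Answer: 2765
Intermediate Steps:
v = 2822 (v = -83*(-34) = 2822)
K(n, t) = -t*(5 - t) (K(n, t) = (t*(5 - t))*(-1) = -t*(5 - t))
M(l, O) = 3 + O*l (M(l, O) = O*l + 3 = 3 + O*l)
M(K(1, -1), -10)*w(10) + v = (3 - (-10)*(-5 - 1))*1 + 2822 = (3 - (-10)*(-6))*1 + 2822 = (3 - 10*6)*1 + 2822 = (3 - 60)*1 + 2822 = -57*1 + 2822 = -57 + 2822 = 2765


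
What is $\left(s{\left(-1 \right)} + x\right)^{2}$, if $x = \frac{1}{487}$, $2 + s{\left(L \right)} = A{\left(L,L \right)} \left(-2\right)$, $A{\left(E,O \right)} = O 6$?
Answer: $\frac{23726641}{237169} \approx 100.04$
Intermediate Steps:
$A{\left(E,O \right)} = 6 O$
$s{\left(L \right)} = -2 - 12 L$ ($s{\left(L \right)} = -2 + 6 L \left(-2\right) = -2 - 12 L$)
$x = \frac{1}{487} \approx 0.0020534$
$\left(s{\left(-1 \right)} + x\right)^{2} = \left(\left(-2 - -12\right) + \frac{1}{487}\right)^{2} = \left(\left(-2 + 12\right) + \frac{1}{487}\right)^{2} = \left(10 + \frac{1}{487}\right)^{2} = \left(\frac{4871}{487}\right)^{2} = \frac{23726641}{237169}$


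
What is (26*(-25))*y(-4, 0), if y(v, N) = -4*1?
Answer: 2600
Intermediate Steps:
y(v, N) = -4
(26*(-25))*y(-4, 0) = (26*(-25))*(-4) = -650*(-4) = 2600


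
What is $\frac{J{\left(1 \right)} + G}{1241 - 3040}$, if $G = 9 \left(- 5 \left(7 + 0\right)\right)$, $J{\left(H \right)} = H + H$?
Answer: $\frac{313}{1799} \approx 0.17399$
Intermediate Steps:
$J{\left(H \right)} = 2 H$
$G = -315$ ($G = 9 \left(\left(-5\right) 7\right) = 9 \left(-35\right) = -315$)
$\frac{J{\left(1 \right)} + G}{1241 - 3040} = \frac{2 \cdot 1 - 315}{1241 - 3040} = \frac{2 - 315}{-1799} = \left(-313\right) \left(- \frac{1}{1799}\right) = \frac{313}{1799}$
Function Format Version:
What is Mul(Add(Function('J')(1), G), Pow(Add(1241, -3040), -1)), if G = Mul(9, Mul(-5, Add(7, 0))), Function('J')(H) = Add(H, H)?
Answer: Rational(313, 1799) ≈ 0.17399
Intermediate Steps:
Function('J')(H) = Mul(2, H)
G = -315 (G = Mul(9, Mul(-5, 7)) = Mul(9, -35) = -315)
Mul(Add(Function('J')(1), G), Pow(Add(1241, -3040), -1)) = Mul(Add(Mul(2, 1), -315), Pow(Add(1241, -3040), -1)) = Mul(Add(2, -315), Pow(-1799, -1)) = Mul(-313, Rational(-1, 1799)) = Rational(313, 1799)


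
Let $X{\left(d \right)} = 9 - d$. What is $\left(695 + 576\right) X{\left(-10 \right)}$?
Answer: $24149$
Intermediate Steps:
$\left(695 + 576\right) X{\left(-10 \right)} = \left(695 + 576\right) \left(9 - -10\right) = 1271 \left(9 + 10\right) = 1271 \cdot 19 = 24149$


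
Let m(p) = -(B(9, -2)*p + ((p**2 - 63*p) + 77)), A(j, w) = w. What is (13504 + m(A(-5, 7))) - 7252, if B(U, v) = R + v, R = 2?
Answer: 6567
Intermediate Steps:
B(U, v) = 2 + v
m(p) = -77 - p**2 + 63*p (m(p) = -((2 - 2)*p + ((p**2 - 63*p) + 77)) = -(0*p + (77 + p**2 - 63*p)) = -(0 + (77 + p**2 - 63*p)) = -(77 + p**2 - 63*p) = -77 - p**2 + 63*p)
(13504 + m(A(-5, 7))) - 7252 = (13504 + (-77 - 1*7**2 + 63*7)) - 7252 = (13504 + (-77 - 1*49 + 441)) - 7252 = (13504 + (-77 - 49 + 441)) - 7252 = (13504 + 315) - 7252 = 13819 - 7252 = 6567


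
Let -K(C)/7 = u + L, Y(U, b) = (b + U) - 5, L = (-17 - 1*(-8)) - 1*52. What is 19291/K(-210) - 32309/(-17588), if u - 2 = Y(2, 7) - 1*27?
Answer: 178917737/5047756 ≈ 35.445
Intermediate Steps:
L = -61 (L = (-17 + 8) - 52 = -9 - 52 = -61)
Y(U, b) = -5 + U + b (Y(U, b) = (U + b) - 5 = -5 + U + b)
u = -21 (u = 2 + ((-5 + 2 + 7) - 1*27) = 2 + (4 - 27) = 2 - 23 = -21)
K(C) = 574 (K(C) = -7*(-21 - 61) = -7*(-82) = 574)
19291/K(-210) - 32309/(-17588) = 19291/574 - 32309/(-17588) = 19291*(1/574) - 32309*(-1/17588) = 19291/574 + 32309/17588 = 178917737/5047756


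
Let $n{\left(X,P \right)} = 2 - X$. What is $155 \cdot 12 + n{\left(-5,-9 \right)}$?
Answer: $1867$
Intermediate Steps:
$155 \cdot 12 + n{\left(-5,-9 \right)} = 155 \cdot 12 + \left(2 - -5\right) = 1860 + \left(2 + 5\right) = 1860 + 7 = 1867$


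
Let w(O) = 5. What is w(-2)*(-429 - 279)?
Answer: -3540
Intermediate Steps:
w(-2)*(-429 - 279) = 5*(-429 - 279) = 5*(-708) = -3540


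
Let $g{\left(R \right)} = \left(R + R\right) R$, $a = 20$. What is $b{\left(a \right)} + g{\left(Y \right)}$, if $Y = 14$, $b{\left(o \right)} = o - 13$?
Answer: $399$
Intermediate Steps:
$b{\left(o \right)} = -13 + o$
$g{\left(R \right)} = 2 R^{2}$ ($g{\left(R \right)} = 2 R R = 2 R^{2}$)
$b{\left(a \right)} + g{\left(Y \right)} = \left(-13 + 20\right) + 2 \cdot 14^{2} = 7 + 2 \cdot 196 = 7 + 392 = 399$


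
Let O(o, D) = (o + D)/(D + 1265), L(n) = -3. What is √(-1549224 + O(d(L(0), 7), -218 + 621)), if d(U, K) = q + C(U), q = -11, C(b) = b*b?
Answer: I*√1077571881327/834 ≈ 1244.7*I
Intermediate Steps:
C(b) = b²
d(U, K) = -11 + U²
O(o, D) = (D + o)/(1265 + D)
√(-1549224 + O(d(L(0), 7), -218 + 621)) = √(-1549224 + ((-218 + 621) + (-11 + (-3)²))/(1265 + (-218 + 621))) = √(-1549224 + (403 + (-11 + 9))/(1265 + 403)) = √(-1549224 + (403 - 2)/1668) = √(-1549224 + (1/1668)*401) = √(-1549224 + 401/1668) = √(-2584105231/1668) = I*√1077571881327/834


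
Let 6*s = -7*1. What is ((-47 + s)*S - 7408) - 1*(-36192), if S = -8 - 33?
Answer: 184553/6 ≈ 30759.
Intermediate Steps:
s = -7/6 (s = (-7*1)/6 = (⅙)*(-7) = -7/6 ≈ -1.1667)
S = -41
((-47 + s)*S - 7408) - 1*(-36192) = ((-47 - 7/6)*(-41) - 7408) - 1*(-36192) = (-289/6*(-41) - 7408) + 36192 = (11849/6 - 7408) + 36192 = -32599/6 + 36192 = 184553/6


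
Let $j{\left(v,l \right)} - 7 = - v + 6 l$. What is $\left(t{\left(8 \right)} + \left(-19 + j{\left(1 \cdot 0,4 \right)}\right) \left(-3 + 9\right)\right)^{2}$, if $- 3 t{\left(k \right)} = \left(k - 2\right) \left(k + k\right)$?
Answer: $1600$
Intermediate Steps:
$j{\left(v,l \right)} = 7 - v + 6 l$ ($j{\left(v,l \right)} = 7 + \left(- v + 6 l\right) = 7 - v + 6 l$)
$t{\left(k \right)} = - \frac{2 k \left(-2 + k\right)}{3}$ ($t{\left(k \right)} = - \frac{\left(k - 2\right) \left(k + k\right)}{3} = - \frac{\left(-2 + k\right) 2 k}{3} = - \frac{2 k \left(-2 + k\right)}{3}$)
$\left(t{\left(8 \right)} + \left(-19 + j{\left(1 \cdot 0,4 \right)}\right) \left(-3 + 9\right)\right)^{2} = \left(\frac{2}{3} \cdot 8 \left(2 - 8\right) + \left(-19 + \left(7 - 1 \cdot 0 + 6 \cdot 4\right)\right) \left(-3 + 9\right)\right)^{2} = \left(\frac{2}{3} \cdot 8 \left(2 - 8\right) + \left(-19 + \left(7 - 0 + 24\right)\right) 6\right)^{2} = \left(\frac{2}{3} \cdot 8 \left(-6\right) + \left(-19 + \left(7 + 0 + 24\right)\right) 6\right)^{2} = \left(-32 + \left(-19 + 31\right) 6\right)^{2} = \left(-32 + 12 \cdot 6\right)^{2} = \left(-32 + 72\right)^{2} = 40^{2} = 1600$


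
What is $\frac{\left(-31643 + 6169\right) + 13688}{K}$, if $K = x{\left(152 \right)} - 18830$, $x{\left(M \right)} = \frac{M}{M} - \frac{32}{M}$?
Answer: $\frac{223934}{357755} \approx 0.62594$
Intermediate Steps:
$x{\left(M \right)} = 1 - \frac{32}{M}$
$K = - \frac{357755}{19}$ ($K = \frac{-32 + 152}{152} - 18830 = \frac{1}{152} \cdot 120 - 18830 = \frac{15}{19} - 18830 = - \frac{357755}{19} \approx -18829.0$)
$\frac{\left(-31643 + 6169\right) + 13688}{K} = \frac{\left(-31643 + 6169\right) + 13688}{- \frac{357755}{19}} = \left(-25474 + 13688\right) \left(- \frac{19}{357755}\right) = \left(-11786\right) \left(- \frac{19}{357755}\right) = \frac{223934}{357755}$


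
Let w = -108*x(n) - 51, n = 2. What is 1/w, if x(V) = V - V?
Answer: -1/51 ≈ -0.019608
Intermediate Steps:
x(V) = 0
w = -51 (w = -108*0 - 51 = 0 - 51 = -51)
1/w = 1/(-51) = -1/51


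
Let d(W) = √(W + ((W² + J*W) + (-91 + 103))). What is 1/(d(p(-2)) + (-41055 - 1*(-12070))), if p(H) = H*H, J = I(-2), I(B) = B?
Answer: -28985/840130201 - 2*√6/840130201 ≈ -3.4506e-5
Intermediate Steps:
J = -2
p(H) = H²
d(W) = √(12 + W² - W) (d(W) = √(W + ((W² - 2*W) + (-91 + 103))) = √(W + ((W² - 2*W) + 12)) = √(W + (12 + W² - 2*W)) = √(12 + W² - W))
1/(d(p(-2)) + (-41055 - 1*(-12070))) = 1/(√(12 + ((-2)²)² - 1*(-2)²) + (-41055 - 1*(-12070))) = 1/(√(12 + 4² - 1*4) + (-41055 + 12070)) = 1/(√(12 + 16 - 4) - 28985) = 1/(√24 - 28985) = 1/(2*√6 - 28985) = 1/(-28985 + 2*√6)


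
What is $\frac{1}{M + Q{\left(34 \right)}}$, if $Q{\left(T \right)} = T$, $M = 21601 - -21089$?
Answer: $\frac{1}{42724} \approx 2.3406 \cdot 10^{-5}$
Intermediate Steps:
$M = 42690$ ($M = 21601 + 21089 = 42690$)
$\frac{1}{M + Q{\left(34 \right)}} = \frac{1}{42690 + 34} = \frac{1}{42724}$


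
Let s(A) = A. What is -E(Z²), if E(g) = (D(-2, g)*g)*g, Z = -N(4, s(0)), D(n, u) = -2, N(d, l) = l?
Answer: 0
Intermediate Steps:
Z = 0 (Z = -1*0 = 0)
E(g) = -2*g² (E(g) = (-2*g)*g = -2*g²)
-E(Z²) = -(-2)*(0²)² = -(-2)*0² = -(-2)*0 = -1*0 = 0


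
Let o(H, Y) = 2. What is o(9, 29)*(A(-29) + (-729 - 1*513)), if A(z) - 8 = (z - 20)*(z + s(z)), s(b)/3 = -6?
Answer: 2138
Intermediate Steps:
s(b) = -18 (s(b) = 3*(-6) = -18)
A(z) = 8 + (-20 + z)*(-18 + z) (A(z) = 8 + (z - 20)*(z - 18) = 8 + (-20 + z)*(-18 + z))
o(9, 29)*(A(-29) + (-729 - 1*513)) = 2*((368 + (-29)² - 38*(-29)) + (-729 - 1*513)) = 2*((368 + 841 + 1102) + (-729 - 513)) = 2*(2311 - 1242) = 2*1069 = 2138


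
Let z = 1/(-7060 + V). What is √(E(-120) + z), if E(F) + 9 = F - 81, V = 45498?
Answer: I*√310270728802/38438 ≈ 14.491*I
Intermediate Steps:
E(F) = -90 + F (E(F) = -9 + (F - 81) = -9 + (-81 + F) = -90 + F)
z = 1/38438 (z = 1/(-7060 + 45498) = 1/38438 ≈ 2.6016e-5)
√(E(-120) + z) = √((-90 - 120) + 1/38438) = √(-210 + 1/38438) = √(-8071979/38438) = I*√310270728802/38438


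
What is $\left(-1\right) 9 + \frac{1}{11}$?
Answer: $- \frac{98}{11} \approx -8.9091$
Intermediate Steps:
$\left(-1\right) 9 + \frac{1}{11} = -9 + \frac{1}{11} = - \frac{98}{11}$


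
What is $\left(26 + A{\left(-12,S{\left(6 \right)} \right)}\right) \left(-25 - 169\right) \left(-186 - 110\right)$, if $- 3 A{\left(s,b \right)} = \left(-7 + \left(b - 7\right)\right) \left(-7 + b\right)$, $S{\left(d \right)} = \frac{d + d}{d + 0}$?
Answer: $344544$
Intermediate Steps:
$S{\left(d \right)} = 2$ ($S{\left(d \right)} = \frac{2 d}{d} = 2$)
$A{\left(s,b \right)} = - \frac{\left(-14 + b\right) \left(-7 + b\right)}{3}$ ($A{\left(s,b \right)} = - \frac{\left(-7 + \left(b - 7\right)\right) \left(-7 + b\right)}{3} = - \frac{\left(-7 + \left(-7 + b\right)\right) \left(-7 + b\right)}{3} = - \frac{\left(-14 + b\right) \left(-7 + b\right)}{3}$)
$\left(26 + A{\left(-12,S{\left(6 \right)} \right)}\right) \left(-25 - 169\right) \left(-186 - 110\right) = \left(26 - \left(\frac{56}{3} + \frac{4}{3}\right)\right) \left(-25 - 169\right) \left(-186 - 110\right) = \left(26 - 20\right) \left(-194\right) \left(-296\right) = 6 \left(-194\right) \left(-296\right) = \left(-1164\right) \left(-296\right) = 344544$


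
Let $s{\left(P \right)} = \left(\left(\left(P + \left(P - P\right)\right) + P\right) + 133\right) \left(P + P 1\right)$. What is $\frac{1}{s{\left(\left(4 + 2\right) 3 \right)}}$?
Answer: $\frac{1}{6084} \approx 0.00016437$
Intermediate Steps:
$s{\left(P \right)} = 2 P \left(133 + 2 P\right)$ ($s{\left(P \right)} = \left(\left(\left(P + 0\right) + P\right) + 133\right) \left(P + P\right) = \left(\left(P + P\right) + 133\right) 2 P = \left(2 P + 133\right) 2 P = \left(133 + 2 P\right) 2 P = 2 P \left(133 + 2 P\right)$)
$\frac{1}{s{\left(\left(4 + 2\right) 3 \right)}} = \frac{1}{2 \left(4 + 2\right) 3 \left(133 + 2 \left(4 + 2\right) 3\right)} = \frac{1}{2 \cdot 6 \cdot 3 \left(133 + 2 \cdot 6 \cdot 3\right)} = \frac{1}{2 \cdot 18 \left(133 + 2 \cdot 18\right)} = \frac{1}{2 \cdot 18 \left(133 + 36\right)} = \frac{1}{2 \cdot 18 \cdot 169} = \frac{1}{6084}$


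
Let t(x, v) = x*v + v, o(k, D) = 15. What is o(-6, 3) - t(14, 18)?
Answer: -255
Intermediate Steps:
t(x, v) = v + v*x (t(x, v) = v*x + v = v + v*x)
o(-6, 3) - t(14, 18) = 15 - 18*(1 + 14) = 15 - 18*15 = 15 - 1*270 = 15 - 270 = -255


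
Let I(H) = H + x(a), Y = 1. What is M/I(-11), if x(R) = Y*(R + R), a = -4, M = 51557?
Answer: -51557/19 ≈ -2713.5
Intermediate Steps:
x(R) = 2*R (x(R) = 1*(R + R) = 1*(2*R) = 2*R)
I(H) = -8 + H (I(H) = H + 2*(-4) = H - 8 = -8 + H)
M/I(-11) = 51557/(-8 - 11) = 51557/(-19) = 51557*(-1/19) = -51557/19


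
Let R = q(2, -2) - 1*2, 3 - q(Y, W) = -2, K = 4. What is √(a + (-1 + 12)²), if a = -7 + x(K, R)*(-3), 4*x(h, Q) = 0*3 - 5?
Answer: √471/2 ≈ 10.851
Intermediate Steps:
q(Y, W) = 5 (q(Y, W) = 3 - 1*(-2) = 3 + 2 = 5)
R = 3 (R = 5 - 1*2 = 5 - 2 = 3)
x(h, Q) = -5/4 (x(h, Q) = (0*3 - 5)/4 = (0 - 5)/4 = (¼)*(-5) = -5/4)
a = -13/4 (a = -7 - 5/4*(-3) = -7 + 15/4 = -13/4 ≈ -3.2500)
√(a + (-1 + 12)²) = √(-13/4 + (-1 + 12)²) = √(-13/4 + 11²) = √(-13/4 + 121) = √(471/4) = √471/2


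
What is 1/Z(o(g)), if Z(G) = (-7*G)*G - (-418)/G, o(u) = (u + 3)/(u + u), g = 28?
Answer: 13888/10456993 ≈ 0.0013281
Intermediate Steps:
o(u) = (3 + u)/(2*u) (o(u) = (3 + u)/((2*u)) = (3 + u)*(1/(2*u)) = (3 + u)/(2*u))
Z(G) = -7*G² + 418/G
1/Z(o(g)) = 1/((418 - 7*(3 + 28)³/175616)/(((½)*(3 + 28)/28))) = 1/((418 - 7*((½)*(1/28)*31)³)/(((½)*(1/28)*31))) = 1/((418 - 7*(31/56)³)/(31/56)) = 1/(56*(418 - 7*29791/175616)/31) = 1/(56*(418 - 29791/25088)/31) = 1/((56/31)*(10456993/25088)) = 1/(10456993/13888) = 13888/10456993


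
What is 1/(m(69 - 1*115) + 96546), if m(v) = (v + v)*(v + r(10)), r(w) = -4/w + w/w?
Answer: 5/503614 ≈ 9.9282e-6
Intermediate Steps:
r(w) = 1 - 4/w (r(w) = -4/w + 1 = 1 - 4/w)
m(v) = 2*v*(⅗ + v) (m(v) = (v + v)*(v + (-4 + 10)/10) = (2*v)*(v + (⅒)*6) = (2*v)*(v + ⅗) = (2*v)*(⅗ + v) = 2*v*(⅗ + v))
1/(m(69 - 1*115) + 96546) = 1/(2*(69 - 1*115)*(3 + 5*(69 - 1*115))/5 + 96546) = 1/(2*(69 - 115)*(3 + 5*(69 - 115))/5 + 96546) = 1/((⅖)*(-46)*(3 + 5*(-46)) + 96546) = 1/((⅖)*(-46)*(3 - 230) + 96546) = 1/((⅖)*(-46)*(-227) + 96546) = 1/(20884/5 + 96546) = 1/(503614/5) = 5/503614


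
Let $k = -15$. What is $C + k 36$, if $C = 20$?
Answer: $-520$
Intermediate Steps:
$C + k 36 = 20 - 540 = -520$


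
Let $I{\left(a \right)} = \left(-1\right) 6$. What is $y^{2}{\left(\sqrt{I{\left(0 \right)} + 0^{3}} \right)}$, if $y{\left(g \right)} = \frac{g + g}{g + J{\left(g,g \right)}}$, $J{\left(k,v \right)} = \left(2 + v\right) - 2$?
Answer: $1$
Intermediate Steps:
$I{\left(a \right)} = -6$
$J{\left(k,v \right)} = v$
$y{\left(g \right)} = 1$ ($y{\left(g \right)} = \frac{g + g}{g + g} = \frac{2 g}{2 g} = 2 g \frac{1}{2 g} = 1$)
$y^{2}{\left(\sqrt{I{\left(0 \right)} + 0^{3}} \right)} = 1^{2} = 1$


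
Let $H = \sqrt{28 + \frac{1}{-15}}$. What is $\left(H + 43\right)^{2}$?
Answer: $\frac{\left(645 + \sqrt{6285}\right)^{2}}{225} \approx 2331.5$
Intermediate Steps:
$H = \frac{\sqrt{6285}}{15}$ ($H = \sqrt{28 - \frac{1}{15}} = \sqrt{\frac{419}{15}} = \frac{\sqrt{6285}}{15} \approx 5.2852$)
$\left(H + 43\right)^{2} = \left(\frac{\sqrt{6285}}{15} + 43\right)^{2} = \left(43 + \frac{\sqrt{6285}}{15}\right)^{2}$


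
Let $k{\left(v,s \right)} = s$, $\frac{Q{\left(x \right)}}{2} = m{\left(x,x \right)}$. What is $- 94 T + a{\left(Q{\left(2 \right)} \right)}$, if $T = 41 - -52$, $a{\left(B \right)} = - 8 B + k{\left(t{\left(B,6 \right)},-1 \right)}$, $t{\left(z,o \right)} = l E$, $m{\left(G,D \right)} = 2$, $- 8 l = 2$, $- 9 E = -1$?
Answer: $-8775$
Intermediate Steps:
$E = \frac{1}{9}$ ($E = \left(- \frac{1}{9}\right) \left(-1\right) = \frac{1}{9} \approx 0.11111$)
$l = - \frac{1}{4}$ ($l = \left(- \frac{1}{8}\right) 2 = - \frac{1}{4} \approx -0.25$)
$t{\left(z,o \right)} = - \frac{1}{36}$ ($t{\left(z,o \right)} = \left(- \frac{1}{4}\right) \frac{1}{9} = - \frac{1}{36}$)
$Q{\left(x \right)} = 4$ ($Q{\left(x \right)} = 2 \cdot 2 = 4$)
$a{\left(B \right)} = -1 - 8 B$ ($a{\left(B \right)} = - 8 B - 1 = -1 - 8 B$)
$T = 93$ ($T = 41 + 52 = 93$)
$- 94 T + a{\left(Q{\left(2 \right)} \right)} = \left(-94\right) 93 - 33 = -8742 - 33 = -8775$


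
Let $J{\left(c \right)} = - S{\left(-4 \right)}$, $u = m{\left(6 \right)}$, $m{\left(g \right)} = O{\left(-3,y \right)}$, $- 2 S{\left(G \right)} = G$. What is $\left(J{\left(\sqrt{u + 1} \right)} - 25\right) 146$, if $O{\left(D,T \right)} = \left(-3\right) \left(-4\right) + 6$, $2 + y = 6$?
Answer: $-3942$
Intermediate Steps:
$S{\left(G \right)} = - \frac{G}{2}$
$y = 4$ ($y = -2 + 6 = 4$)
$O{\left(D,T \right)} = 18$ ($O{\left(D,T \right)} = 12 + 6 = 18$)
$m{\left(g \right)} = 18$
$u = 18$
$J{\left(c \right)} = -2$ ($J{\left(c \right)} = - \frac{\left(-1\right) \left(-4\right)}{2} = \left(-1\right) 2 = -2$)
$\left(J{\left(\sqrt{u + 1} \right)} - 25\right) 146 = \left(-2 - 25\right) 146 = \left(-27\right) 146 = -3942$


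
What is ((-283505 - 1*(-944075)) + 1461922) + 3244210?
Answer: 5366702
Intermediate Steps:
((-283505 - 1*(-944075)) + 1461922) + 3244210 = ((-283505 + 944075) + 1461922) + 3244210 = (660570 + 1461922) + 3244210 = 2122492 + 3244210 = 5366702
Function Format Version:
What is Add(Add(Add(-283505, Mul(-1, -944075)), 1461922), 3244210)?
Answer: 5366702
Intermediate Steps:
Add(Add(Add(-283505, Mul(-1, -944075)), 1461922), 3244210) = Add(Add(Add(-283505, 944075), 1461922), 3244210) = Add(Add(660570, 1461922), 3244210) = Add(2122492, 3244210) = 5366702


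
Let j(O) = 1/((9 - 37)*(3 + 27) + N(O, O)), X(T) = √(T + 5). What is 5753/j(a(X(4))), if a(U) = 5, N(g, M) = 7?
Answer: -4792249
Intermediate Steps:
X(T) = √(5 + T)
j(O) = -1/833 (j(O) = 1/((9 - 37)*(3 + 27) + 7) = 1/(-28*30 + 7) = 1/(-840 + 7) = 1/(-833) = -1/833)
5753/j(a(X(4))) = 5753/(-1/833) = 5753*(-833) = -4792249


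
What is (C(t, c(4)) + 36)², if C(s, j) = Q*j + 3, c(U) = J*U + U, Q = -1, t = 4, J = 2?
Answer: 729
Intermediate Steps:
c(U) = 3*U (c(U) = 2*U + U = 3*U)
C(s, j) = 3 - j (C(s, j) = -j + 3 = 3 - j)
(C(t, c(4)) + 36)² = ((3 - 3*4) + 36)² = ((3 - 1*12) + 36)² = ((3 - 12) + 36)² = (-9 + 36)² = 27² = 729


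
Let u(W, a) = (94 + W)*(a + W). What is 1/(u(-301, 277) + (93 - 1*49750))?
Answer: -1/44689 ≈ -2.2377e-5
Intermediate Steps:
u(W, a) = (94 + W)*(W + a)
1/(u(-301, 277) + (93 - 1*49750)) = 1/(((-301)² + 94*(-301) + 94*277 - 301*277) + (93 - 1*49750)) = 1/((90601 - 28294 + 26038 - 83377) + (93 - 49750)) = 1/(4968 - 49657) = 1/(-44689) = -1/44689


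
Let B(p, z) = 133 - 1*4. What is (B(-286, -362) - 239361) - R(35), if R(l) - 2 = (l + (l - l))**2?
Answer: -240459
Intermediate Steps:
B(p, z) = 129 (B(p, z) = 133 - 4 = 129)
R(l) = 2 + l**2 (R(l) = 2 + (l + (l - l))**2 = 2 + (l + 0)**2 = 2 + l**2)
(B(-286, -362) - 239361) - R(35) = (129 - 239361) - (2 + 35**2) = -239232 - (2 + 1225) = -239232 - 1*1227 = -239232 - 1227 = -240459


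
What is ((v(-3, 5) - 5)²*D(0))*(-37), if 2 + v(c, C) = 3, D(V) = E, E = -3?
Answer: 1776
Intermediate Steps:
D(V) = -3
v(c, C) = 1 (v(c, C) = -2 + 3 = 1)
((v(-3, 5) - 5)²*D(0))*(-37) = ((1 - 5)²*(-3))*(-37) = ((-4)²*(-3))*(-37) = (16*(-3))*(-37) = -48*(-37) = 1776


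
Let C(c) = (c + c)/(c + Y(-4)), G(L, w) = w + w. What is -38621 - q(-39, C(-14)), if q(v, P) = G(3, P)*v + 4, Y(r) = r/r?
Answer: -38457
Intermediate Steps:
Y(r) = 1
G(L, w) = 2*w
C(c) = 2*c/(1 + c) (C(c) = (c + c)/(c + 1) = (2*c)/(1 + c) = 2*c/(1 + c))
q(v, P) = 4 + 2*P*v (q(v, P) = (2*P)*v + 4 = 2*P*v + 4 = 4 + 2*P*v)
-38621 - q(-39, C(-14)) = -38621 - (4 + 2*(2*(-14)/(1 - 14))*(-39)) = -38621 - (4 + 2*(2*(-14)/(-13))*(-39)) = -38621 - (4 + 2*(2*(-14)*(-1/13))*(-39)) = -38621 - (4 + 2*(28/13)*(-39)) = -38621 - (4 - 168) = -38621 - 1*(-164) = -38621 + 164 = -38457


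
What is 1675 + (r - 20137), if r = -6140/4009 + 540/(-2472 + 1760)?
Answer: -13176154259/713602 ≈ -18464.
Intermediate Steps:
r = -1634135/713602 (r = -6140*1/4009 + 540/(-712) = -6140/4009 + 540*(-1/712) = -6140/4009 - 135/178 = -1634135/713602 ≈ -2.2900)
1675 + (r - 20137) = 1675 + (-1634135/713602 - 20137) = 1675 - 14371437609/713602 = -13176154259/713602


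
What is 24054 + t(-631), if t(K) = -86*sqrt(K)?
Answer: 24054 - 86*I*sqrt(631) ≈ 24054.0 - 2160.3*I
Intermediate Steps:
24054 + t(-631) = 24054 - 86*I*sqrt(631)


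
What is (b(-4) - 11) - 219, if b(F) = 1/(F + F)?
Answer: -1841/8 ≈ -230.13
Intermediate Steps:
b(F) = 1/(2*F)
(b(-4) - 11) - 219 = ((½)/(-4) - 11) - 219 = ((½)*(-¼) - 11) - 219 = (-⅛ - 11) - 219 = -89/8 - 219 = -1841/8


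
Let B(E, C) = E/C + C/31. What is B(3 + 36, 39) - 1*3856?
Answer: -119466/31 ≈ -3853.7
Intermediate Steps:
B(E, C) = C/31 + E/C (B(E, C) = E/C + C*(1/31) = E/C + C/31 = C/31 + E/C)
B(3 + 36, 39) - 1*3856 = ((1/31)*39 + (3 + 36)/39) - 1*3856 = (39/31 + 39*(1/39)) - 3856 = (39/31 + 1) - 3856 = 70/31 - 3856 = -119466/31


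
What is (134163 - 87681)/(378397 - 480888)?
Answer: -46482/102491 ≈ -0.45352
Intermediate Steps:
(134163 - 87681)/(378397 - 480888) = 46482/(-102491) = 46482*(-1/102491) = -46482/102491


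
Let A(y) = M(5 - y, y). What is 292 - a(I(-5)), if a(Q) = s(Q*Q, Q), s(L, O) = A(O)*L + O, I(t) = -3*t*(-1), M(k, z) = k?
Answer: -4193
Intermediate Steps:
I(t) = 3*t
A(y) = 5 - y
s(L, O) = O + L*(5 - O) (s(L, O) = (5 - O)*L + O = L*(5 - O) + O = O + L*(5 - O))
a(Q) = Q - Q**2*(-5 + Q) (a(Q) = Q - Q*Q*(-5 + Q) = Q - Q**2*(-5 + Q))
292 - a(I(-5)) = 292 - 3*(-5)*(1 + (3*(-5))*(5 - 3*(-5))) = 292 - (-15)*(1 - 15*(5 - 1*(-15))) = 292 - (-15)*(1 - 15*(5 + 15)) = 292 - (-15)*(1 - 15*20) = 292 - (-15)*(1 - 300) = 292 - (-15)*(-299) = 292 - 1*4485 = 292 - 4485 = -4193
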